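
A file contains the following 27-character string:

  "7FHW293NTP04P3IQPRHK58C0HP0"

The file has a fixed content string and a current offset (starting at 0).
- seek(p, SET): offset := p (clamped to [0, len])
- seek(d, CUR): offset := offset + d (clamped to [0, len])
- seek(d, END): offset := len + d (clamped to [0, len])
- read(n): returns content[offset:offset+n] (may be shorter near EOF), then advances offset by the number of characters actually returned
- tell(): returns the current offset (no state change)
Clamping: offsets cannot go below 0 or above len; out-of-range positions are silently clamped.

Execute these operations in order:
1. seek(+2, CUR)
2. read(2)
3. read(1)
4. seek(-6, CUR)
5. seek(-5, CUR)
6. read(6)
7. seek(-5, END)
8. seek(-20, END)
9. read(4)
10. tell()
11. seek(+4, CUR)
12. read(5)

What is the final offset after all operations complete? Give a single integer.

After 1 (seek(+2, CUR)): offset=2
After 2 (read(2)): returned 'HW', offset=4
After 3 (read(1)): returned '2', offset=5
After 4 (seek(-6, CUR)): offset=0
After 5 (seek(-5, CUR)): offset=0
After 6 (read(6)): returned '7FHW29', offset=6
After 7 (seek(-5, END)): offset=22
After 8 (seek(-20, END)): offset=7
After 9 (read(4)): returned 'NTP0', offset=11
After 10 (tell()): offset=11
After 11 (seek(+4, CUR)): offset=15
After 12 (read(5)): returned 'QPRHK', offset=20

Answer: 20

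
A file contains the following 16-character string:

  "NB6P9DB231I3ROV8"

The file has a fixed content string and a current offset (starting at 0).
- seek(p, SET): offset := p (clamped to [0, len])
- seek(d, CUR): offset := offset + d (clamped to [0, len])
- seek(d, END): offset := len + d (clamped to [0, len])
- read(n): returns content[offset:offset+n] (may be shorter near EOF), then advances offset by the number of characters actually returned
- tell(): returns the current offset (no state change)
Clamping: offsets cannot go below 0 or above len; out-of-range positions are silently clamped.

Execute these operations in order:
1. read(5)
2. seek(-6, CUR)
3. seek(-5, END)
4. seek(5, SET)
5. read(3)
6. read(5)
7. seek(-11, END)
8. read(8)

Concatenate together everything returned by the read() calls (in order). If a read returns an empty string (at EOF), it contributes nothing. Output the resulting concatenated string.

Answer: NB6P9DB231I3RDB231I3R

Derivation:
After 1 (read(5)): returned 'NB6P9', offset=5
After 2 (seek(-6, CUR)): offset=0
After 3 (seek(-5, END)): offset=11
After 4 (seek(5, SET)): offset=5
After 5 (read(3)): returned 'DB2', offset=8
After 6 (read(5)): returned '31I3R', offset=13
After 7 (seek(-11, END)): offset=5
After 8 (read(8)): returned 'DB231I3R', offset=13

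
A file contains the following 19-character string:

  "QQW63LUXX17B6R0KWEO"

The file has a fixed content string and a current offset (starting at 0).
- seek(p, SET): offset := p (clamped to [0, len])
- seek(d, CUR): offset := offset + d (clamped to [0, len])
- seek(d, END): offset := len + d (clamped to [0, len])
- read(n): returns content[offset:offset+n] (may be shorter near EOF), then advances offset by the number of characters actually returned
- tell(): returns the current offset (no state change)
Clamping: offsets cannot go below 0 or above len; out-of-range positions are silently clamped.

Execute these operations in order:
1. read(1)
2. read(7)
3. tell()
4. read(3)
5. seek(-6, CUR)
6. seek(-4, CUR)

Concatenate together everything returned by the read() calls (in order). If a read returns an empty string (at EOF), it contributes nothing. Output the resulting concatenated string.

After 1 (read(1)): returned 'Q', offset=1
After 2 (read(7)): returned 'QW63LUX', offset=8
After 3 (tell()): offset=8
After 4 (read(3)): returned 'X17', offset=11
After 5 (seek(-6, CUR)): offset=5
After 6 (seek(-4, CUR)): offset=1

Answer: QQW63LUXX17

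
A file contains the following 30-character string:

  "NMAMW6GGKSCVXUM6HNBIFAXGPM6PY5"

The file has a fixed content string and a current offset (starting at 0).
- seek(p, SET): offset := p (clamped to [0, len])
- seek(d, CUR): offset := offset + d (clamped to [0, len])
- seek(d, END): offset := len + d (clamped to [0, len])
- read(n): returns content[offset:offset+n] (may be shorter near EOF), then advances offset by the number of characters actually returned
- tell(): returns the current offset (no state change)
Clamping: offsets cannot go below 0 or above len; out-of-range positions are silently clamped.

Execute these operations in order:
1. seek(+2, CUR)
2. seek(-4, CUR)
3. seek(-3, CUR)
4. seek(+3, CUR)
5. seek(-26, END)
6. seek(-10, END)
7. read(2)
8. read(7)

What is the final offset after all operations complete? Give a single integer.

After 1 (seek(+2, CUR)): offset=2
After 2 (seek(-4, CUR)): offset=0
After 3 (seek(-3, CUR)): offset=0
After 4 (seek(+3, CUR)): offset=3
After 5 (seek(-26, END)): offset=4
After 6 (seek(-10, END)): offset=20
After 7 (read(2)): returned 'FA', offset=22
After 8 (read(7)): returned 'XGPM6PY', offset=29

Answer: 29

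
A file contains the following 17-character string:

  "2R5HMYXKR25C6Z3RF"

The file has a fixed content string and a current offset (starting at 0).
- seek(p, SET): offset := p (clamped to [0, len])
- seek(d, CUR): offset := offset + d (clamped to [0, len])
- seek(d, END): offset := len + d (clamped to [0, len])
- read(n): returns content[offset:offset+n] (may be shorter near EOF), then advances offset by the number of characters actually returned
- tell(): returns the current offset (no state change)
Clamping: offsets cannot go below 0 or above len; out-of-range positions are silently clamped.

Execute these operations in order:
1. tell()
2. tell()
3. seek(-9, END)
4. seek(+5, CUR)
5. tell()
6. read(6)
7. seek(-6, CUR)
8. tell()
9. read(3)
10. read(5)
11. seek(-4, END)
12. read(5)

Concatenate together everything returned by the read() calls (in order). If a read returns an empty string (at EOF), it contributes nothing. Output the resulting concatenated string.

After 1 (tell()): offset=0
After 2 (tell()): offset=0
After 3 (seek(-9, END)): offset=8
After 4 (seek(+5, CUR)): offset=13
After 5 (tell()): offset=13
After 6 (read(6)): returned 'Z3RF', offset=17
After 7 (seek(-6, CUR)): offset=11
After 8 (tell()): offset=11
After 9 (read(3)): returned 'C6Z', offset=14
After 10 (read(5)): returned '3RF', offset=17
After 11 (seek(-4, END)): offset=13
After 12 (read(5)): returned 'Z3RF', offset=17

Answer: Z3RFC6Z3RFZ3RF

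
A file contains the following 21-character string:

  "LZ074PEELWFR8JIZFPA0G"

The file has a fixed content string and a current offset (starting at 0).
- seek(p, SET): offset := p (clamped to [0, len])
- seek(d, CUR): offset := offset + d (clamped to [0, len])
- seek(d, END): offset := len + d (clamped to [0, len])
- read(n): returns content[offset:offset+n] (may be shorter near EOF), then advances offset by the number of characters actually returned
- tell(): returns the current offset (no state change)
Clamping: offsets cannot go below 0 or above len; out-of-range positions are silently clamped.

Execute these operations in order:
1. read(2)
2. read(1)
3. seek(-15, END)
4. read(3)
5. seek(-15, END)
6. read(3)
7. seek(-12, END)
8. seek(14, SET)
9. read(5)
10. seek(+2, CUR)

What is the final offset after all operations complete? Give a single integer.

Answer: 21

Derivation:
After 1 (read(2)): returned 'LZ', offset=2
After 2 (read(1)): returned '0', offset=3
After 3 (seek(-15, END)): offset=6
After 4 (read(3)): returned 'EEL', offset=9
After 5 (seek(-15, END)): offset=6
After 6 (read(3)): returned 'EEL', offset=9
After 7 (seek(-12, END)): offset=9
After 8 (seek(14, SET)): offset=14
After 9 (read(5)): returned 'IZFPA', offset=19
After 10 (seek(+2, CUR)): offset=21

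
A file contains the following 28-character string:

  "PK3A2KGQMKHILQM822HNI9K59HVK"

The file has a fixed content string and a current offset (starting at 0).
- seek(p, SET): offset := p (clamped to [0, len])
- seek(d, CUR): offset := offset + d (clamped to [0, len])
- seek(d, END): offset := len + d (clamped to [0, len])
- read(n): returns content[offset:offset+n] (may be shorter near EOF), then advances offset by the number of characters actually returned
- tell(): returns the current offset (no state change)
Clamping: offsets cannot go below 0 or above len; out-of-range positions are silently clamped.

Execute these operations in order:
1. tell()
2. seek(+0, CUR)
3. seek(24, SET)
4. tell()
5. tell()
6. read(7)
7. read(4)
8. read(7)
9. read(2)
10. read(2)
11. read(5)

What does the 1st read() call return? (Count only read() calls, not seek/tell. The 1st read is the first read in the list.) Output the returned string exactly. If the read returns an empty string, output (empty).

After 1 (tell()): offset=0
After 2 (seek(+0, CUR)): offset=0
After 3 (seek(24, SET)): offset=24
After 4 (tell()): offset=24
After 5 (tell()): offset=24
After 6 (read(7)): returned '9HVK', offset=28
After 7 (read(4)): returned '', offset=28
After 8 (read(7)): returned '', offset=28
After 9 (read(2)): returned '', offset=28
After 10 (read(2)): returned '', offset=28
After 11 (read(5)): returned '', offset=28

Answer: 9HVK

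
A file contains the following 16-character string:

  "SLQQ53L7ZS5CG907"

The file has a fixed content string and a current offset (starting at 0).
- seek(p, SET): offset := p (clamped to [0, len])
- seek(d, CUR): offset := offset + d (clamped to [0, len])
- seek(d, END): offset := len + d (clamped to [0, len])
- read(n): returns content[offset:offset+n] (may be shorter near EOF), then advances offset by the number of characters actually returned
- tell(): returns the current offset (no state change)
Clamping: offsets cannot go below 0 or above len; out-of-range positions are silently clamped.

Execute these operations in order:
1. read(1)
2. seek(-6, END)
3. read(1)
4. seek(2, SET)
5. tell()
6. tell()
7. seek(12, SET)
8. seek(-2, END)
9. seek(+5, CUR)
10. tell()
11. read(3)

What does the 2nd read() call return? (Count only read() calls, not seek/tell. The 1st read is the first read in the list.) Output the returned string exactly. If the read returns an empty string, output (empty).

After 1 (read(1)): returned 'S', offset=1
After 2 (seek(-6, END)): offset=10
After 3 (read(1)): returned '5', offset=11
After 4 (seek(2, SET)): offset=2
After 5 (tell()): offset=2
After 6 (tell()): offset=2
After 7 (seek(12, SET)): offset=12
After 8 (seek(-2, END)): offset=14
After 9 (seek(+5, CUR)): offset=16
After 10 (tell()): offset=16
After 11 (read(3)): returned '', offset=16

Answer: 5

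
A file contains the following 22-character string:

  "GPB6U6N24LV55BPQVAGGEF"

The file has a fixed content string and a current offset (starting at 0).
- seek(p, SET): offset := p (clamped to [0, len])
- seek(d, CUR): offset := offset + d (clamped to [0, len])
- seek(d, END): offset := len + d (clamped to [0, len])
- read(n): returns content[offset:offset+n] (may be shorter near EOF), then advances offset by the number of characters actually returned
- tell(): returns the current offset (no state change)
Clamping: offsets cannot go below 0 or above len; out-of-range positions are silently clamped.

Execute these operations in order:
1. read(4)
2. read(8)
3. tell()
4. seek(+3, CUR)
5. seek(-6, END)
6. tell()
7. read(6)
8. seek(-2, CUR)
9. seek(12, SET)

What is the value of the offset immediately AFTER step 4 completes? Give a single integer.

After 1 (read(4)): returned 'GPB6', offset=4
After 2 (read(8)): returned 'U6N24LV5', offset=12
After 3 (tell()): offset=12
After 4 (seek(+3, CUR)): offset=15

Answer: 15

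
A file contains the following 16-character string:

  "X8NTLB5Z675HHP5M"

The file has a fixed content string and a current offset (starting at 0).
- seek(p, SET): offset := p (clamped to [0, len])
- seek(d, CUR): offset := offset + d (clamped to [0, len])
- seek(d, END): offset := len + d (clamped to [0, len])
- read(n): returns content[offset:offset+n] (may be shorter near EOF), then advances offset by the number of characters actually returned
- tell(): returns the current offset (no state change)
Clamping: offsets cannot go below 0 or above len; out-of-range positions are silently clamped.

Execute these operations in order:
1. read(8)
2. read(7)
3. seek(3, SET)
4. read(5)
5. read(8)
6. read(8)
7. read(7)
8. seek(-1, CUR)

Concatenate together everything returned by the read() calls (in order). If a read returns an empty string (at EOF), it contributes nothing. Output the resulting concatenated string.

Answer: X8NTLB5Z675HHP5TLB5Z675HHP5M

Derivation:
After 1 (read(8)): returned 'X8NTLB5Z', offset=8
After 2 (read(7)): returned '675HHP5', offset=15
After 3 (seek(3, SET)): offset=3
After 4 (read(5)): returned 'TLB5Z', offset=8
After 5 (read(8)): returned '675HHP5M', offset=16
After 6 (read(8)): returned '', offset=16
After 7 (read(7)): returned '', offset=16
After 8 (seek(-1, CUR)): offset=15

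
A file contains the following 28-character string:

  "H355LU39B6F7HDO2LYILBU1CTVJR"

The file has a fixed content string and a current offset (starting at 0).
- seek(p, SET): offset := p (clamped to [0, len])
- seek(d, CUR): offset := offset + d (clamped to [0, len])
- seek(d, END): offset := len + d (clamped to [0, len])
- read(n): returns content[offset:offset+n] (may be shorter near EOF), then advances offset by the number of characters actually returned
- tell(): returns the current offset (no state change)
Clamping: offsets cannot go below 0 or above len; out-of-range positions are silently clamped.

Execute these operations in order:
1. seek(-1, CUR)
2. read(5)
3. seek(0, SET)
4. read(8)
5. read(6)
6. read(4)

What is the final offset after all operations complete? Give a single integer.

Answer: 18

Derivation:
After 1 (seek(-1, CUR)): offset=0
After 2 (read(5)): returned 'H355L', offset=5
After 3 (seek(0, SET)): offset=0
After 4 (read(8)): returned 'H355LU39', offset=8
After 5 (read(6)): returned 'B6F7HD', offset=14
After 6 (read(4)): returned 'O2LY', offset=18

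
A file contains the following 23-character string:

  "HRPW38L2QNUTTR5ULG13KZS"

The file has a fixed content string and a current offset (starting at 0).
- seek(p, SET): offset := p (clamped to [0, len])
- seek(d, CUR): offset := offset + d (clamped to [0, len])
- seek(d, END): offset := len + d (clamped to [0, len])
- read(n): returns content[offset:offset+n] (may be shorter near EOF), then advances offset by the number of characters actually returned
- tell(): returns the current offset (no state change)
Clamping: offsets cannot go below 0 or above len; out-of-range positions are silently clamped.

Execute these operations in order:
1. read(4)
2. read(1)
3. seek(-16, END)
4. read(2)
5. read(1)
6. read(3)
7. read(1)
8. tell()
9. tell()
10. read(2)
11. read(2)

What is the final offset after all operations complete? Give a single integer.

Answer: 18

Derivation:
After 1 (read(4)): returned 'HRPW', offset=4
After 2 (read(1)): returned '3', offset=5
After 3 (seek(-16, END)): offset=7
After 4 (read(2)): returned '2Q', offset=9
After 5 (read(1)): returned 'N', offset=10
After 6 (read(3)): returned 'UTT', offset=13
After 7 (read(1)): returned 'R', offset=14
After 8 (tell()): offset=14
After 9 (tell()): offset=14
After 10 (read(2)): returned '5U', offset=16
After 11 (read(2)): returned 'LG', offset=18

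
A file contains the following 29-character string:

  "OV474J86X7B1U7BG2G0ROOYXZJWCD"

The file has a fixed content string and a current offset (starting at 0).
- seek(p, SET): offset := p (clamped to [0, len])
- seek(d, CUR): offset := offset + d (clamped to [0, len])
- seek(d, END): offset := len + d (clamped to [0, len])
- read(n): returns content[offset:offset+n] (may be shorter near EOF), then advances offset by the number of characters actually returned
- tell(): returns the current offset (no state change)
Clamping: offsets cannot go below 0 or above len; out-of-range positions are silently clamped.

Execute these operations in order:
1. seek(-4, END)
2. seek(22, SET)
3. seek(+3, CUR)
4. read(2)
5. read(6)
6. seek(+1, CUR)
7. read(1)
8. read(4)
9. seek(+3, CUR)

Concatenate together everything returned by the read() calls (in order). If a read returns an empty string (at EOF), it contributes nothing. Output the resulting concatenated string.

Answer: JWCD

Derivation:
After 1 (seek(-4, END)): offset=25
After 2 (seek(22, SET)): offset=22
After 3 (seek(+3, CUR)): offset=25
After 4 (read(2)): returned 'JW', offset=27
After 5 (read(6)): returned 'CD', offset=29
After 6 (seek(+1, CUR)): offset=29
After 7 (read(1)): returned '', offset=29
After 8 (read(4)): returned '', offset=29
After 9 (seek(+3, CUR)): offset=29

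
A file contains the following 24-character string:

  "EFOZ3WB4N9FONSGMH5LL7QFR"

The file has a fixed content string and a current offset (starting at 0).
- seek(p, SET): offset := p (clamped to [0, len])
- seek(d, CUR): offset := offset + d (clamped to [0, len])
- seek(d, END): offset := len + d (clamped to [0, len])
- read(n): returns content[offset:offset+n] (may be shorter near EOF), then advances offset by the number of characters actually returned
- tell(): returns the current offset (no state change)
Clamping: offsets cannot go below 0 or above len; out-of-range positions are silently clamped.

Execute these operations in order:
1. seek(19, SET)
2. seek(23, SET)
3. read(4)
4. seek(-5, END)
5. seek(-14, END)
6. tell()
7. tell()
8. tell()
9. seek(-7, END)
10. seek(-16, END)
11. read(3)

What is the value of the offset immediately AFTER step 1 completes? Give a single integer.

Answer: 19

Derivation:
After 1 (seek(19, SET)): offset=19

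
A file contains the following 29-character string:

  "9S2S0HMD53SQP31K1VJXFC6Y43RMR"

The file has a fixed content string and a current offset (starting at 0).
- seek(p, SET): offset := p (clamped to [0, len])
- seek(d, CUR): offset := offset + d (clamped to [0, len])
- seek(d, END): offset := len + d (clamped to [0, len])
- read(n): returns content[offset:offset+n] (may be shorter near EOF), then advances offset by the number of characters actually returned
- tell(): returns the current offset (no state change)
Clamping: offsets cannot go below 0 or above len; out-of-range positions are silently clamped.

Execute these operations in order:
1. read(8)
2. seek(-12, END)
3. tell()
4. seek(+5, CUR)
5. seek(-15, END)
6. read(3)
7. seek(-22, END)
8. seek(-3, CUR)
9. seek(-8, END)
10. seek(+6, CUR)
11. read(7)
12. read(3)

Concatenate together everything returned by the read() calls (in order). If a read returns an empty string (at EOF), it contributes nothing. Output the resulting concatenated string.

Answer: 9S2S0HMD1K1MR

Derivation:
After 1 (read(8)): returned '9S2S0HMD', offset=8
After 2 (seek(-12, END)): offset=17
After 3 (tell()): offset=17
After 4 (seek(+5, CUR)): offset=22
After 5 (seek(-15, END)): offset=14
After 6 (read(3)): returned '1K1', offset=17
After 7 (seek(-22, END)): offset=7
After 8 (seek(-3, CUR)): offset=4
After 9 (seek(-8, END)): offset=21
After 10 (seek(+6, CUR)): offset=27
After 11 (read(7)): returned 'MR', offset=29
After 12 (read(3)): returned '', offset=29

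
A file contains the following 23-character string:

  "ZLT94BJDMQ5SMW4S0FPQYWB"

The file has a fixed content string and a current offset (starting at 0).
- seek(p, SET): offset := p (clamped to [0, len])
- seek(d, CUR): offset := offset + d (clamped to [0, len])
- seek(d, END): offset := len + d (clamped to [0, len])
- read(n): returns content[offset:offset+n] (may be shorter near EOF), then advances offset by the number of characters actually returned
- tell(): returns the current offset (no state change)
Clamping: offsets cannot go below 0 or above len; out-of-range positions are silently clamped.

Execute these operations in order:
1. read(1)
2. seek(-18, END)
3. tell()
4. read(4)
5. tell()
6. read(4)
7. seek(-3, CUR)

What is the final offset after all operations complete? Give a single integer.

After 1 (read(1)): returned 'Z', offset=1
After 2 (seek(-18, END)): offset=5
After 3 (tell()): offset=5
After 4 (read(4)): returned 'BJDM', offset=9
After 5 (tell()): offset=9
After 6 (read(4)): returned 'Q5SM', offset=13
After 7 (seek(-3, CUR)): offset=10

Answer: 10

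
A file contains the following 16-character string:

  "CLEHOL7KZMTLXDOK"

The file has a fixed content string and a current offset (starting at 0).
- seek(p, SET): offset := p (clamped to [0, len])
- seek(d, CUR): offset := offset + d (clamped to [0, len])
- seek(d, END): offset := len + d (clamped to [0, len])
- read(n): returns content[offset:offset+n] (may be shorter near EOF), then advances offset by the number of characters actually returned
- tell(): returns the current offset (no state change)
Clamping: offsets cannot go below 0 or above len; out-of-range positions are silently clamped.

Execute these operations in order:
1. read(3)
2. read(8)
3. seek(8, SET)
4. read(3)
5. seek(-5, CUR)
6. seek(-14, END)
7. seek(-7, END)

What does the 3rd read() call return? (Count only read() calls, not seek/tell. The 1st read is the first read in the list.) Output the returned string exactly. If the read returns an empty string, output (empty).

Answer: ZMT

Derivation:
After 1 (read(3)): returned 'CLE', offset=3
After 2 (read(8)): returned 'HOL7KZMT', offset=11
After 3 (seek(8, SET)): offset=8
After 4 (read(3)): returned 'ZMT', offset=11
After 5 (seek(-5, CUR)): offset=6
After 6 (seek(-14, END)): offset=2
After 7 (seek(-7, END)): offset=9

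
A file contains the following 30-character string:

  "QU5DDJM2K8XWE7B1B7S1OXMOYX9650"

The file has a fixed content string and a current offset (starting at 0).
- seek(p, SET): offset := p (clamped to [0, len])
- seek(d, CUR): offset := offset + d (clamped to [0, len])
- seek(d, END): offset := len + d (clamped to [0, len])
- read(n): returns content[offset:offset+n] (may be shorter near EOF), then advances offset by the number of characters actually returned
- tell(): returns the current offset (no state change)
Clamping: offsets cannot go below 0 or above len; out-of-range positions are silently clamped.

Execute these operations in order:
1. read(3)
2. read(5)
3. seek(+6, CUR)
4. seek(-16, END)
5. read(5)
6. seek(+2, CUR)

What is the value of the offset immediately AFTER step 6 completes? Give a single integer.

After 1 (read(3)): returned 'QU5', offset=3
After 2 (read(5)): returned 'DDJM2', offset=8
After 3 (seek(+6, CUR)): offset=14
After 4 (seek(-16, END)): offset=14
After 5 (read(5)): returned 'B1B7S', offset=19
After 6 (seek(+2, CUR)): offset=21

Answer: 21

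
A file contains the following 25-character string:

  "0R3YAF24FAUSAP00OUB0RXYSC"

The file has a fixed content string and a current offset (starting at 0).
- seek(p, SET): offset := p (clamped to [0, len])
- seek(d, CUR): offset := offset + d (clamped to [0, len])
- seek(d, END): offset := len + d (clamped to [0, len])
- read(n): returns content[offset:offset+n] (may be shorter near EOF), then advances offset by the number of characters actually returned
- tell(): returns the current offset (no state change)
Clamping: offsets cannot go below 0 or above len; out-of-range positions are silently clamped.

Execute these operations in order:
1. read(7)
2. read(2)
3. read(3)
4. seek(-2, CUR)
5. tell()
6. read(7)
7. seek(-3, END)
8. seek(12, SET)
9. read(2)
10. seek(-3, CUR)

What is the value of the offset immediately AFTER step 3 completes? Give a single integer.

Answer: 12

Derivation:
After 1 (read(7)): returned '0R3YAF2', offset=7
After 2 (read(2)): returned '4F', offset=9
After 3 (read(3)): returned 'AUS', offset=12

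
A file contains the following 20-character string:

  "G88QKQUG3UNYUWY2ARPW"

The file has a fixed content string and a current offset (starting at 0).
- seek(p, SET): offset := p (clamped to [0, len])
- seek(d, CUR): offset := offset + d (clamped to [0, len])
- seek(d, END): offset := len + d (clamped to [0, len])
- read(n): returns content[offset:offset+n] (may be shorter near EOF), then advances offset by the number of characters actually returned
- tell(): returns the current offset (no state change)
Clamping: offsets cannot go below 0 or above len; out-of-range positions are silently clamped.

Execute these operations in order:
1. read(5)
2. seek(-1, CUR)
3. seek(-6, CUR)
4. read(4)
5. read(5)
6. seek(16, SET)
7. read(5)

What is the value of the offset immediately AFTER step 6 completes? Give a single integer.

Answer: 16

Derivation:
After 1 (read(5)): returned 'G88QK', offset=5
After 2 (seek(-1, CUR)): offset=4
After 3 (seek(-6, CUR)): offset=0
After 4 (read(4)): returned 'G88Q', offset=4
After 5 (read(5)): returned 'KQUG3', offset=9
After 6 (seek(16, SET)): offset=16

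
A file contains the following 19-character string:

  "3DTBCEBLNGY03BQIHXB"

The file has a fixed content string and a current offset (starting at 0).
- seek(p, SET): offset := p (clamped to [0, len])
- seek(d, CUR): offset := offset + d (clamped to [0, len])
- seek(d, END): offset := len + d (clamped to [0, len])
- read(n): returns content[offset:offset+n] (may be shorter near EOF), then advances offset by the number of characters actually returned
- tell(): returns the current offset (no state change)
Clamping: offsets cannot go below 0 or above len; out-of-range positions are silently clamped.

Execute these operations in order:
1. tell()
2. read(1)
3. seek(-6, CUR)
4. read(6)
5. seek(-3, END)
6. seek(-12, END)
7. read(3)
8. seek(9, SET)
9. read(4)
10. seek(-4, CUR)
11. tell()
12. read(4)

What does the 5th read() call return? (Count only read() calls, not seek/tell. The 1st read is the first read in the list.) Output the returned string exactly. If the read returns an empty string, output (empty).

After 1 (tell()): offset=0
After 2 (read(1)): returned '3', offset=1
After 3 (seek(-6, CUR)): offset=0
After 4 (read(6)): returned '3DTBCE', offset=6
After 5 (seek(-3, END)): offset=16
After 6 (seek(-12, END)): offset=7
After 7 (read(3)): returned 'LNG', offset=10
After 8 (seek(9, SET)): offset=9
After 9 (read(4)): returned 'GY03', offset=13
After 10 (seek(-4, CUR)): offset=9
After 11 (tell()): offset=9
After 12 (read(4)): returned 'GY03', offset=13

Answer: GY03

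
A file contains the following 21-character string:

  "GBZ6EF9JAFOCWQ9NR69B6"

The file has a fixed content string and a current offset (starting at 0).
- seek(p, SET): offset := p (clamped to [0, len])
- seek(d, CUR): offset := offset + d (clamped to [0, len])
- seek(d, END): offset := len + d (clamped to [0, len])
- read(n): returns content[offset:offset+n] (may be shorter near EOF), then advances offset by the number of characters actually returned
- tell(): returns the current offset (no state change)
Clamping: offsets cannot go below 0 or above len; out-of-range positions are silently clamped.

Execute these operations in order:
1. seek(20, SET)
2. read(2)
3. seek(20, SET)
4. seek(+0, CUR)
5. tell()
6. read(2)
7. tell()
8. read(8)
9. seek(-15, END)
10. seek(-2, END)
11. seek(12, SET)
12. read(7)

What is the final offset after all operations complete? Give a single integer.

After 1 (seek(20, SET)): offset=20
After 2 (read(2)): returned '6', offset=21
After 3 (seek(20, SET)): offset=20
After 4 (seek(+0, CUR)): offset=20
After 5 (tell()): offset=20
After 6 (read(2)): returned '6', offset=21
After 7 (tell()): offset=21
After 8 (read(8)): returned '', offset=21
After 9 (seek(-15, END)): offset=6
After 10 (seek(-2, END)): offset=19
After 11 (seek(12, SET)): offset=12
After 12 (read(7)): returned 'WQ9NR69', offset=19

Answer: 19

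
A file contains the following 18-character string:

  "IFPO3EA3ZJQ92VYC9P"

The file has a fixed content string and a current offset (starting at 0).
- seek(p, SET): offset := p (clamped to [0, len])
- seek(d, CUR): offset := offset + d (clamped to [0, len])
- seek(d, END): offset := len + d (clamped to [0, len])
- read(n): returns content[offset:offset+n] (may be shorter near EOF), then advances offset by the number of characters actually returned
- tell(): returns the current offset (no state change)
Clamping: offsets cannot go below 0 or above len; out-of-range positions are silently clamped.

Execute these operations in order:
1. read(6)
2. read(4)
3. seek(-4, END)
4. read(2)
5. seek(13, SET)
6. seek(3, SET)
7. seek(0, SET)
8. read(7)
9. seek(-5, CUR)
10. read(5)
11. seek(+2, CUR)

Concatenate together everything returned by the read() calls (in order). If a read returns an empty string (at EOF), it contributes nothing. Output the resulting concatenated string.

Answer: IFPO3EA3ZJYCIFPO3EAPO3EA

Derivation:
After 1 (read(6)): returned 'IFPO3E', offset=6
After 2 (read(4)): returned 'A3ZJ', offset=10
After 3 (seek(-4, END)): offset=14
After 4 (read(2)): returned 'YC', offset=16
After 5 (seek(13, SET)): offset=13
After 6 (seek(3, SET)): offset=3
After 7 (seek(0, SET)): offset=0
After 8 (read(7)): returned 'IFPO3EA', offset=7
After 9 (seek(-5, CUR)): offset=2
After 10 (read(5)): returned 'PO3EA', offset=7
After 11 (seek(+2, CUR)): offset=9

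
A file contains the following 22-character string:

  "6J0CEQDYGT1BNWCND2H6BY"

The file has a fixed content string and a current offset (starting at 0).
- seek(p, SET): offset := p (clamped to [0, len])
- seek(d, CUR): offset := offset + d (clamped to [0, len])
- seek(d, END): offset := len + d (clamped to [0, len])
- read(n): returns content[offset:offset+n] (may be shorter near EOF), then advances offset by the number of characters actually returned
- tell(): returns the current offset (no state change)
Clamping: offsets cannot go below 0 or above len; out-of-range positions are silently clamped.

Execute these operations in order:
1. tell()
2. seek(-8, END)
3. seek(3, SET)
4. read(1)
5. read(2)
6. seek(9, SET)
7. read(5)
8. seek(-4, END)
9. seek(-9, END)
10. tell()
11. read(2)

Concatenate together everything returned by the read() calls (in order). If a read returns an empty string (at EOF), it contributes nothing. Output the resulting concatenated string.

After 1 (tell()): offset=0
After 2 (seek(-8, END)): offset=14
After 3 (seek(3, SET)): offset=3
After 4 (read(1)): returned 'C', offset=4
After 5 (read(2)): returned 'EQ', offset=6
After 6 (seek(9, SET)): offset=9
After 7 (read(5)): returned 'T1BNW', offset=14
After 8 (seek(-4, END)): offset=18
After 9 (seek(-9, END)): offset=13
After 10 (tell()): offset=13
After 11 (read(2)): returned 'WC', offset=15

Answer: CEQT1BNWWC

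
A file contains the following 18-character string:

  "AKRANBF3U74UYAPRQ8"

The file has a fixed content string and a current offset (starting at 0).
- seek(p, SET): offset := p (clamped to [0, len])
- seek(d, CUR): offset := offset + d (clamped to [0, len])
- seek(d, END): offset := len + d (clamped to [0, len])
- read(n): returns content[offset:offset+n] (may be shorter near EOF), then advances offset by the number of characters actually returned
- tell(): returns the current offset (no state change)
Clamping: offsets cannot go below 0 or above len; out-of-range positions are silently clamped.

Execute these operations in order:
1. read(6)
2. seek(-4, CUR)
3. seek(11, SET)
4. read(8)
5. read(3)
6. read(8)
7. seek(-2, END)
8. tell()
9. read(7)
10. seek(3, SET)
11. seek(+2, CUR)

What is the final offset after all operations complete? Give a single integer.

After 1 (read(6)): returned 'AKRANB', offset=6
After 2 (seek(-4, CUR)): offset=2
After 3 (seek(11, SET)): offset=11
After 4 (read(8)): returned 'UYAPRQ8', offset=18
After 5 (read(3)): returned '', offset=18
After 6 (read(8)): returned '', offset=18
After 7 (seek(-2, END)): offset=16
After 8 (tell()): offset=16
After 9 (read(7)): returned 'Q8', offset=18
After 10 (seek(3, SET)): offset=3
After 11 (seek(+2, CUR)): offset=5

Answer: 5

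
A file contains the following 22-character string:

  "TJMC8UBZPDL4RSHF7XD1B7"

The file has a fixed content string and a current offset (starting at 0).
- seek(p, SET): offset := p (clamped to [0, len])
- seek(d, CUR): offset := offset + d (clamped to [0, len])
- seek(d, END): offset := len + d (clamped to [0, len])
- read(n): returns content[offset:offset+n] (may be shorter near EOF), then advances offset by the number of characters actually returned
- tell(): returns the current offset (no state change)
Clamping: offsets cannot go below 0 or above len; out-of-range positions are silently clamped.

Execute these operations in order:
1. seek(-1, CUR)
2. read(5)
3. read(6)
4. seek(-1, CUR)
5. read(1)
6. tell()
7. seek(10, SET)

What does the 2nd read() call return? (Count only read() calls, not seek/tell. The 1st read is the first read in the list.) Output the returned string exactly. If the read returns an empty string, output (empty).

Answer: UBZPDL

Derivation:
After 1 (seek(-1, CUR)): offset=0
After 2 (read(5)): returned 'TJMC8', offset=5
After 3 (read(6)): returned 'UBZPDL', offset=11
After 4 (seek(-1, CUR)): offset=10
After 5 (read(1)): returned 'L', offset=11
After 6 (tell()): offset=11
After 7 (seek(10, SET)): offset=10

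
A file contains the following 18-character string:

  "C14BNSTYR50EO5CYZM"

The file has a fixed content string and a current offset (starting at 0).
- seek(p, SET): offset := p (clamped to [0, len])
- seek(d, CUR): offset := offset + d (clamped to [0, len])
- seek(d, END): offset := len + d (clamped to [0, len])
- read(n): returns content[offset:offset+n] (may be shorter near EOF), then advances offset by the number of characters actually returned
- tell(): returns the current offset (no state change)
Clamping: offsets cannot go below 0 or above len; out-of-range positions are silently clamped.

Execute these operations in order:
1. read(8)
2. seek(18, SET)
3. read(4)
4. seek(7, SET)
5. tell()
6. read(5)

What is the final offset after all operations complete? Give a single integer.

After 1 (read(8)): returned 'C14BNSTY', offset=8
After 2 (seek(18, SET)): offset=18
After 3 (read(4)): returned '', offset=18
After 4 (seek(7, SET)): offset=7
After 5 (tell()): offset=7
After 6 (read(5)): returned 'YR50E', offset=12

Answer: 12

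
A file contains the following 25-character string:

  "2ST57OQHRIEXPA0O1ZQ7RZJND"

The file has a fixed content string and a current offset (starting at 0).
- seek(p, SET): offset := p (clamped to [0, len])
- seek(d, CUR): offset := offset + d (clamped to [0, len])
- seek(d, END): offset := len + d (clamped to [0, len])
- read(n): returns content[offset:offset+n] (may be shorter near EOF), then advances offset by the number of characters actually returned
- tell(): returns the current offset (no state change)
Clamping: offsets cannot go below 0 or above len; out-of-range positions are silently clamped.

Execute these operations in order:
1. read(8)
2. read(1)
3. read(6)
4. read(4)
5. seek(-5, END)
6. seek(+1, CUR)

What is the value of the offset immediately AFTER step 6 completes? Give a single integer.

Answer: 21

Derivation:
After 1 (read(8)): returned '2ST57OQH', offset=8
After 2 (read(1)): returned 'R', offset=9
After 3 (read(6)): returned 'IEXPA0', offset=15
After 4 (read(4)): returned 'O1ZQ', offset=19
After 5 (seek(-5, END)): offset=20
After 6 (seek(+1, CUR)): offset=21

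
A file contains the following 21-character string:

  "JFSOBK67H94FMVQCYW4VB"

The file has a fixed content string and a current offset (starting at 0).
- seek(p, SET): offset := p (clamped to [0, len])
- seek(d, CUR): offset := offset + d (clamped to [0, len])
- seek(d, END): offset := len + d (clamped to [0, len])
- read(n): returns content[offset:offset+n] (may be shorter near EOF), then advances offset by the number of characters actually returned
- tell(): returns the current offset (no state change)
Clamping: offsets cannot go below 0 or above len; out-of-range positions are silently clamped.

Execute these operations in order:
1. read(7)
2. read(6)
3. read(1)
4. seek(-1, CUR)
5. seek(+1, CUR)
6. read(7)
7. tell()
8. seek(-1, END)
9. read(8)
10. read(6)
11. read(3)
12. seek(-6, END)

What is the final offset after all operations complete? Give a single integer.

After 1 (read(7)): returned 'JFSOBK6', offset=7
After 2 (read(6)): returned '7H94FM', offset=13
After 3 (read(1)): returned 'V', offset=14
After 4 (seek(-1, CUR)): offset=13
After 5 (seek(+1, CUR)): offset=14
After 6 (read(7)): returned 'QCYW4VB', offset=21
After 7 (tell()): offset=21
After 8 (seek(-1, END)): offset=20
After 9 (read(8)): returned 'B', offset=21
After 10 (read(6)): returned '', offset=21
After 11 (read(3)): returned '', offset=21
After 12 (seek(-6, END)): offset=15

Answer: 15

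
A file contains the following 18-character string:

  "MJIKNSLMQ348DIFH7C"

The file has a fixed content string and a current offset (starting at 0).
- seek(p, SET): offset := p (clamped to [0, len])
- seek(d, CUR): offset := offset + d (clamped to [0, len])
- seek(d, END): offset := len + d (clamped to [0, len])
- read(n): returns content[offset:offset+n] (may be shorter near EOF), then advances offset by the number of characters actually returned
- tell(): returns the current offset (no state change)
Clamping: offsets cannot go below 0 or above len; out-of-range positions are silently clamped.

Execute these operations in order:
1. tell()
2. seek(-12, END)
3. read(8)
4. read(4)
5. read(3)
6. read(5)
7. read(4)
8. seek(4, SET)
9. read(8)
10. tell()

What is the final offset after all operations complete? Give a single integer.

After 1 (tell()): offset=0
After 2 (seek(-12, END)): offset=6
After 3 (read(8)): returned 'LMQ348DI', offset=14
After 4 (read(4)): returned 'FH7C', offset=18
After 5 (read(3)): returned '', offset=18
After 6 (read(5)): returned '', offset=18
After 7 (read(4)): returned '', offset=18
After 8 (seek(4, SET)): offset=4
After 9 (read(8)): returned 'NSLMQ348', offset=12
After 10 (tell()): offset=12

Answer: 12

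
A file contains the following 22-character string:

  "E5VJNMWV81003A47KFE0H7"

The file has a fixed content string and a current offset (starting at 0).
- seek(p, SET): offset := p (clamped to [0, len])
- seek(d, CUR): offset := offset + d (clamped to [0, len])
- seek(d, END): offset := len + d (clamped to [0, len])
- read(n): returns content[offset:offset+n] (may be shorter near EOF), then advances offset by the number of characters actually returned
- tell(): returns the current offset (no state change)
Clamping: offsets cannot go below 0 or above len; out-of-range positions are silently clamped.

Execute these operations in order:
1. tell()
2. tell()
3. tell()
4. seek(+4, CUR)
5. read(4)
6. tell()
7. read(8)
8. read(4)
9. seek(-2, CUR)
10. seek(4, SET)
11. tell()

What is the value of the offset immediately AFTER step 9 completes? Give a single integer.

Answer: 18

Derivation:
After 1 (tell()): offset=0
After 2 (tell()): offset=0
After 3 (tell()): offset=0
After 4 (seek(+4, CUR)): offset=4
After 5 (read(4)): returned 'NMWV', offset=8
After 6 (tell()): offset=8
After 7 (read(8)): returned '81003A47', offset=16
After 8 (read(4)): returned 'KFE0', offset=20
After 9 (seek(-2, CUR)): offset=18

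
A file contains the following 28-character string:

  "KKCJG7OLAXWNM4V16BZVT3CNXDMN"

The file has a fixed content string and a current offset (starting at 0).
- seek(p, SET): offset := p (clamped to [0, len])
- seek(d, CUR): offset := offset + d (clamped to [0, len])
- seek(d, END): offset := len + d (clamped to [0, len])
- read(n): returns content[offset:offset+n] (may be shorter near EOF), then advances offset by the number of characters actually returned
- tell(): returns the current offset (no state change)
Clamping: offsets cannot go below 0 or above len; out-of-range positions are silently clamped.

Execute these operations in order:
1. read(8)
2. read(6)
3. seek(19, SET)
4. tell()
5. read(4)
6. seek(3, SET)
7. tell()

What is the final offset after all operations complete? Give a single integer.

Answer: 3

Derivation:
After 1 (read(8)): returned 'KKCJG7OL', offset=8
After 2 (read(6)): returned 'AXWNM4', offset=14
After 3 (seek(19, SET)): offset=19
After 4 (tell()): offset=19
After 5 (read(4)): returned 'VT3C', offset=23
After 6 (seek(3, SET)): offset=3
After 7 (tell()): offset=3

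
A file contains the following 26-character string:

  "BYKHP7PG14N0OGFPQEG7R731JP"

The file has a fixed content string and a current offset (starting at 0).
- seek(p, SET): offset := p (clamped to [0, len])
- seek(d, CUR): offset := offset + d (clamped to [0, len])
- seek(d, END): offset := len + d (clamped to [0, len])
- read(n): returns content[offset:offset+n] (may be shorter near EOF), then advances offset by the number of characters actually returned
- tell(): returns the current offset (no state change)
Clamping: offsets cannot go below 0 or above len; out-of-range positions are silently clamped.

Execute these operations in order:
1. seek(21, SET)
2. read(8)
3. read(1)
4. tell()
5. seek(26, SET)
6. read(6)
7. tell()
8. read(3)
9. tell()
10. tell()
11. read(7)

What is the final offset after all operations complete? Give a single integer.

Answer: 26

Derivation:
After 1 (seek(21, SET)): offset=21
After 2 (read(8)): returned '731JP', offset=26
After 3 (read(1)): returned '', offset=26
After 4 (tell()): offset=26
After 5 (seek(26, SET)): offset=26
After 6 (read(6)): returned '', offset=26
After 7 (tell()): offset=26
After 8 (read(3)): returned '', offset=26
After 9 (tell()): offset=26
After 10 (tell()): offset=26
After 11 (read(7)): returned '', offset=26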